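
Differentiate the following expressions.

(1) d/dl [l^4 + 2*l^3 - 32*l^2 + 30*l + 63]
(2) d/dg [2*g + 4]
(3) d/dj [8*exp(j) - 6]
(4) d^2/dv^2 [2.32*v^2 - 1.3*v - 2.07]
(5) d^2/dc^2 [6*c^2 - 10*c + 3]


(1) = 4*l^3 + 6*l^2 - 64*l + 30
(2) = 2
(3) = 8*exp(j)
(4) = 4.64000000000000
(5) = 12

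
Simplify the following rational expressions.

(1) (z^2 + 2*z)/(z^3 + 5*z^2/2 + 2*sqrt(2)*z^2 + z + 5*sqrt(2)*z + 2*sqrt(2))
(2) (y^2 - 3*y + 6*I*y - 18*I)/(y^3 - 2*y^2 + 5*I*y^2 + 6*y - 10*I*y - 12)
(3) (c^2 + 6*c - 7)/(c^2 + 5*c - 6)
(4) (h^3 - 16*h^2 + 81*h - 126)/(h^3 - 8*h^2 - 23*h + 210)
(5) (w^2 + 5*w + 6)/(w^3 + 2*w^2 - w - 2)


(1) = 2*z/(2*z^2 + z*(1 + 4*sqrt(2)) + 2*sqrt(2))
(2) = (y - 3)/(y^2 + y*(-2 - I) + 2*I)
(3) = (c + 7)/(c + 6)
(4) = (h - 3)/(h + 5)
(5) = (w + 3)/(w^2 - 1)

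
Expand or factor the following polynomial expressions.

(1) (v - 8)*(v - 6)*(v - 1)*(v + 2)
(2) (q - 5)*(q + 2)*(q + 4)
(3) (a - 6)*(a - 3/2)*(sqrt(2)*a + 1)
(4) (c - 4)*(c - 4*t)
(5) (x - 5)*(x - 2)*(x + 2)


(1) = v^4 - 13*v^3 + 32*v^2 + 76*v - 96
(2) = q^3 + q^2 - 22*q - 40
(3) = sqrt(2)*a^3 - 15*sqrt(2)*a^2/2 + a^2 - 15*a/2 + 9*sqrt(2)*a + 9
(4) = c^2 - 4*c*t - 4*c + 16*t
(5) = x^3 - 5*x^2 - 4*x + 20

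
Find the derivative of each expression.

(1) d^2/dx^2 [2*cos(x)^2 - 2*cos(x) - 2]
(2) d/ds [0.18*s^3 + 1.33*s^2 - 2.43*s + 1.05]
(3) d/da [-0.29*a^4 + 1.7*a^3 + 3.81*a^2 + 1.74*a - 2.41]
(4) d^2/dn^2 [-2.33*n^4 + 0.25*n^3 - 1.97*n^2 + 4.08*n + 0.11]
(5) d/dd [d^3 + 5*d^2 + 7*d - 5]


(1) = 2*cos(x) - 4*cos(2*x)
(2) = 0.54*s^2 + 2.66*s - 2.43
(3) = -1.16*a^3 + 5.1*a^2 + 7.62*a + 1.74
(4) = -27.96*n^2 + 1.5*n - 3.94
(5) = 3*d^2 + 10*d + 7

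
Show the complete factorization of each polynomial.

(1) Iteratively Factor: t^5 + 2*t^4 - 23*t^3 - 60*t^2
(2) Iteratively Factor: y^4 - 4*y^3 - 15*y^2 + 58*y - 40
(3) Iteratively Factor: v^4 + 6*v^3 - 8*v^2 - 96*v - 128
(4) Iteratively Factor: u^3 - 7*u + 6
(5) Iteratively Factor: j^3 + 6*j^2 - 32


(1) = (t - 5)*(t^4 + 7*t^3 + 12*t^2) = t*(t - 5)*(t^3 + 7*t^2 + 12*t) = t^2*(t - 5)*(t^2 + 7*t + 12) = t^2*(t - 5)*(t + 4)*(t + 3)
(2) = (y - 2)*(y^3 - 2*y^2 - 19*y + 20) = (y - 2)*(y + 4)*(y^2 - 6*y + 5) = (y - 2)*(y - 1)*(y + 4)*(y - 5)
(3) = (v + 4)*(v^3 + 2*v^2 - 16*v - 32) = (v + 2)*(v + 4)*(v^2 - 16) = (v - 4)*(v + 2)*(v + 4)*(v + 4)
(4) = (u - 1)*(u^2 + u - 6) = (u - 2)*(u - 1)*(u + 3)
(5) = (j + 4)*(j^2 + 2*j - 8) = (j - 2)*(j + 4)*(j + 4)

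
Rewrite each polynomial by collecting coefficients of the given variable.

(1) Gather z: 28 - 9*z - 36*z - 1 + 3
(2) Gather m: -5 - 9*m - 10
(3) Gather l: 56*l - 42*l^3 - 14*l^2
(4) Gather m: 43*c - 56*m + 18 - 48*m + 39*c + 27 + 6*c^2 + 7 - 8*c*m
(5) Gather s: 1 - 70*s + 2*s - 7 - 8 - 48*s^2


(1) = 30 - 45*z
(2) = -9*m - 15
(3) = -42*l^3 - 14*l^2 + 56*l
(4) = 6*c^2 + 82*c + m*(-8*c - 104) + 52
(5) = -48*s^2 - 68*s - 14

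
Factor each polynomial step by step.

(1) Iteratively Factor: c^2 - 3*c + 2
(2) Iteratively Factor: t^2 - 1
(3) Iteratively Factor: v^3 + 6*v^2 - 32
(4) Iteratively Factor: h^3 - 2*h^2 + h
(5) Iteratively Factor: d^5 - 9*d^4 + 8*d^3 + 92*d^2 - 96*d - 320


(1) = (c - 2)*(c - 1)
(2) = (t + 1)*(t - 1)
(3) = (v - 2)*(v^2 + 8*v + 16) = (v - 2)*(v + 4)*(v + 4)
(4) = (h)*(h^2 - 2*h + 1) = h*(h - 1)*(h - 1)
(5) = (d - 4)*(d^4 - 5*d^3 - 12*d^2 + 44*d + 80) = (d - 4)*(d + 2)*(d^3 - 7*d^2 + 2*d + 40) = (d - 5)*(d - 4)*(d + 2)*(d^2 - 2*d - 8) = (d - 5)*(d - 4)^2*(d + 2)*(d + 2)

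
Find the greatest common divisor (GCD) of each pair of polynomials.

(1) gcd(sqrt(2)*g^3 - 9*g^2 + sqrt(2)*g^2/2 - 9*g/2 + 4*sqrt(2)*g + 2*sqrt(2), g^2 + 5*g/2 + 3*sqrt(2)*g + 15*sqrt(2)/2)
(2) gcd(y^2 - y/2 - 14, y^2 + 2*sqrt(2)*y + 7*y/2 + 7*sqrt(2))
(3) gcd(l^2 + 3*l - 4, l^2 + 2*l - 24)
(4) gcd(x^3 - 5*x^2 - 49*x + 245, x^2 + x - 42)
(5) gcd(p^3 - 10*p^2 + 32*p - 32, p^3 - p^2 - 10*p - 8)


(1) = gcd((g - 4*sqrt(2))*(g - sqrt(2)/2)*(sqrt(2)*g + sqrt(2)/2), (g + 5/2)*(g + 3*sqrt(2))) = 1
(2) = gcd((y - 4)*(y + 7/2), (y + 7/2)*(y + 2*sqrt(2))) = y + 7/2
(3) = gcd((l - 1)*(l + 4), (l - 4)*(l + 6)) = 1
(4) = gcd((x - 7)*(x - 5)*(x + 7), (x - 6)*(x + 7)) = x + 7
(5) = gcd((p - 4)^2*(p - 2), (p - 4)*(p + 1)*(p + 2)) = p - 4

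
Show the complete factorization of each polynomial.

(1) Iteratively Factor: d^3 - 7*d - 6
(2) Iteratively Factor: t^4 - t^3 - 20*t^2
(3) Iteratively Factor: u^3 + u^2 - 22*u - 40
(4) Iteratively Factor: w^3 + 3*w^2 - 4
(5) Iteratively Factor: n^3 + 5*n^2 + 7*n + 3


(1) = (d + 1)*(d^2 - d - 6) = (d - 3)*(d + 1)*(d + 2)
(2) = (t)*(t^3 - t^2 - 20*t) = t*(t - 5)*(t^2 + 4*t) = t*(t - 5)*(t + 4)*(t)
(3) = (u + 4)*(u^2 - 3*u - 10) = (u + 2)*(u + 4)*(u - 5)
(4) = (w + 2)*(w^2 + w - 2) = (w + 2)^2*(w - 1)
(5) = (n + 3)*(n^2 + 2*n + 1) = (n + 1)*(n + 3)*(n + 1)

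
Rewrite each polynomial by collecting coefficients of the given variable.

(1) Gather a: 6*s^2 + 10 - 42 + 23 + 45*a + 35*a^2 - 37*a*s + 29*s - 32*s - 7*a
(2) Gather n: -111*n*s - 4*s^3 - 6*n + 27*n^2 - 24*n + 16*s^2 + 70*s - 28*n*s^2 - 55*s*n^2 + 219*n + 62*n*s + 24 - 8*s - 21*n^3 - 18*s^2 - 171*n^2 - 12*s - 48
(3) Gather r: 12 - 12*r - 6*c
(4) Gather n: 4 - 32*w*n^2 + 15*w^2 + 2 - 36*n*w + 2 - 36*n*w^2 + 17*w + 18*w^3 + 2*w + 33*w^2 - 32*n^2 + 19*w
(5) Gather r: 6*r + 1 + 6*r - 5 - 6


(1) = 35*a^2 + a*(38 - 37*s) + 6*s^2 - 3*s - 9
(2) = -21*n^3 + n^2*(-55*s - 144) + n*(-28*s^2 - 49*s + 189) - 4*s^3 - 2*s^2 + 50*s - 24
(3) = -6*c - 12*r + 12
(4) = n^2*(-32*w - 32) + n*(-36*w^2 - 36*w) + 18*w^3 + 48*w^2 + 38*w + 8
(5) = 12*r - 10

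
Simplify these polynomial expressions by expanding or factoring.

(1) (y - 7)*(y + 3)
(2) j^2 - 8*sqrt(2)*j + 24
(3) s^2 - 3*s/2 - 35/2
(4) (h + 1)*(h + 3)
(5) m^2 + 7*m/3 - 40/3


(1) = y^2 - 4*y - 21
(2) = (j - 6*sqrt(2))*(j - 2*sqrt(2))
(3) = (s - 5)*(s + 7/2)
(4) = h^2 + 4*h + 3
(5) = (m - 8/3)*(m + 5)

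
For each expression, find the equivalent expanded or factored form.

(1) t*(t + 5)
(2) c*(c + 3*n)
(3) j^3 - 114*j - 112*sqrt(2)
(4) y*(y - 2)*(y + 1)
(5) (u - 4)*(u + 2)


(1) = t^2 + 5*t
(2) = c^2 + 3*c*n
(3) = (j - 8*sqrt(2))*(j + sqrt(2))*(j + 7*sqrt(2))
(4) = y^3 - y^2 - 2*y
(5) = u^2 - 2*u - 8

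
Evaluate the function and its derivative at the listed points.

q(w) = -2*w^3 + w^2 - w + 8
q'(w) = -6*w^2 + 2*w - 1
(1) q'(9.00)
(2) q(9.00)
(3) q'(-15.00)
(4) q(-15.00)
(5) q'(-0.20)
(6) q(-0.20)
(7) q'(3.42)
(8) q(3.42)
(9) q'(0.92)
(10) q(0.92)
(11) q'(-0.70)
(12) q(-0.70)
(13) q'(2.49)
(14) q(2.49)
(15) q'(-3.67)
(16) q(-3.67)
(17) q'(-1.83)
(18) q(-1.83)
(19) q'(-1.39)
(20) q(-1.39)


(1) = -469.00
(2) = -1378.00
(3) = -1381.00
(4) = 6998.00
(5) = -1.64
(6) = 8.26
(7) = -64.34
(8) = -63.73
(9) = -4.24
(10) = 6.37
(11) = -5.34
(12) = 9.88
(13) = -33.22
(14) = -19.17
(15) = -89.15
(16) = 124.00
(17) = -24.75
(18) = 25.44
(19) = -15.37
(20) = 16.69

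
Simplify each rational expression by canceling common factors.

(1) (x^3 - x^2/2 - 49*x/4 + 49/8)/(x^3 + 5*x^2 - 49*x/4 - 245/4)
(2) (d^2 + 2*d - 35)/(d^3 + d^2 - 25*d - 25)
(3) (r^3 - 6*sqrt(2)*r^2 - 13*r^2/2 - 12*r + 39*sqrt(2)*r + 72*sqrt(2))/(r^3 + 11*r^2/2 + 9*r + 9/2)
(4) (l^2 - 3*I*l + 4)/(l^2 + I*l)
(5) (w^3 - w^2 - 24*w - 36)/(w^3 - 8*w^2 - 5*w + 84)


(1) = (2*x - 1)/(2*x + 10)
(2) = (d + 7)/(d^2 + 6*d + 5)
(3) = (4*r^2 + r*(-24*sqrt(2) - 32) + 192*sqrt(2))/(4*r^2 + 16*r + 12)
(4) = (l - 4*I)/l
(5) = (w^2 - 4*w - 12)/(w^2 - 11*w + 28)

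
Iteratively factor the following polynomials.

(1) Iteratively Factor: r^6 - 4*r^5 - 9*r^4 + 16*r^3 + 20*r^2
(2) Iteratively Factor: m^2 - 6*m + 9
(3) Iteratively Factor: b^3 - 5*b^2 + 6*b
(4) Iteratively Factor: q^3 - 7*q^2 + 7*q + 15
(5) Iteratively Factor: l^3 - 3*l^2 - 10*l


(1) = (r - 5)*(r^5 + r^4 - 4*r^3 - 4*r^2) = r*(r - 5)*(r^4 + r^3 - 4*r^2 - 4*r) = r*(r - 5)*(r - 2)*(r^3 + 3*r^2 + 2*r) = r*(r - 5)*(r - 2)*(r + 2)*(r^2 + r) = r*(r - 5)*(r - 2)*(r + 1)*(r + 2)*(r)
(2) = (m - 3)*(m - 3)
(3) = (b - 2)*(b^2 - 3*b) = (b - 3)*(b - 2)*(b)
(4) = (q - 3)*(q^2 - 4*q - 5) = (q - 3)*(q + 1)*(q - 5)
(5) = (l - 5)*(l^2 + 2*l) = l*(l - 5)*(l + 2)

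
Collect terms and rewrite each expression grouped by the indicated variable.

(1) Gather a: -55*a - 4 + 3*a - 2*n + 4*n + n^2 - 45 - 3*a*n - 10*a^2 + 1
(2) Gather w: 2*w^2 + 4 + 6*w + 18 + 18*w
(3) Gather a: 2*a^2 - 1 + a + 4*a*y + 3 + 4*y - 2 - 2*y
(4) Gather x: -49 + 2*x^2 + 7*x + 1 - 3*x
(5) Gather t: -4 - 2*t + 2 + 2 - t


(1) = -10*a^2 + a*(-3*n - 52) + n^2 + 2*n - 48
(2) = 2*w^2 + 24*w + 22
(3) = 2*a^2 + a*(4*y + 1) + 2*y
(4) = 2*x^2 + 4*x - 48
(5) = -3*t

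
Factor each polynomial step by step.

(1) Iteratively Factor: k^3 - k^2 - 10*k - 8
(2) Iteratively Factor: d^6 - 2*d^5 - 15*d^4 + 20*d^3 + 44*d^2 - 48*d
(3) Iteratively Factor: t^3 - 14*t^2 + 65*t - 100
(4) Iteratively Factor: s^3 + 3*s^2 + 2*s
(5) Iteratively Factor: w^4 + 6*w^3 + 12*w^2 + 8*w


(1) = (k - 4)*(k^2 + 3*k + 2) = (k - 4)*(k + 2)*(k + 1)
(2) = (d - 4)*(d^5 + 2*d^4 - 7*d^3 - 8*d^2 + 12*d) = (d - 4)*(d + 2)*(d^4 - 7*d^2 + 6*d) = (d - 4)*(d - 1)*(d + 2)*(d^3 + d^2 - 6*d) = (d - 4)*(d - 2)*(d - 1)*(d + 2)*(d^2 + 3*d) = d*(d - 4)*(d - 2)*(d - 1)*(d + 2)*(d + 3)
(3) = (t - 4)*(t^2 - 10*t + 25) = (t - 5)*(t - 4)*(t - 5)
(4) = (s + 1)*(s^2 + 2*s) = s*(s + 1)*(s + 2)
(5) = (w + 2)*(w^3 + 4*w^2 + 4*w) = w*(w + 2)*(w^2 + 4*w + 4) = w*(w + 2)^2*(w + 2)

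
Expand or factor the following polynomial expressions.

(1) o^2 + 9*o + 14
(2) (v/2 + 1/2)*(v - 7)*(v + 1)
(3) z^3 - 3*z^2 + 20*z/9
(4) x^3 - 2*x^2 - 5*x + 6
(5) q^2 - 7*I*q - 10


(1) = (o + 2)*(o + 7)
(2) = v^3/2 - 5*v^2/2 - 13*v/2 - 7/2
(3) = z*(z - 5/3)*(z - 4/3)
(4) = (x - 3)*(x - 1)*(x + 2)
(5) = (q - 5*I)*(q - 2*I)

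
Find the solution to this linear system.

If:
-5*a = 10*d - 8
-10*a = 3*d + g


Then:
a = -2*g/17 - 24/85
d = g/17 + 16/17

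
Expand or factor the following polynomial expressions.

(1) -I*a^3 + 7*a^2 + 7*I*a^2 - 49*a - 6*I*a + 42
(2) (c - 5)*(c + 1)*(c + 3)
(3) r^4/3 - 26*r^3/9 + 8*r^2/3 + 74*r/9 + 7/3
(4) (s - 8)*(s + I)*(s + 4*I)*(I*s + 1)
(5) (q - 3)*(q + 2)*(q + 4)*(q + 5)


(1) = (a - 6)*(a + 7*I)*(-I*a + I)
(2) = c^3 - c^2 - 17*c - 15
(3) = (r/3 + 1/3)*(r - 7)*(r - 3)*(r + 1/3)
(4) = I*s^4 - 4*s^3 - 8*I*s^3 + 32*s^2 + I*s^2 - 4*s - 8*I*s + 32
(5) = q^4 + 8*q^3 + 5*q^2 - 74*q - 120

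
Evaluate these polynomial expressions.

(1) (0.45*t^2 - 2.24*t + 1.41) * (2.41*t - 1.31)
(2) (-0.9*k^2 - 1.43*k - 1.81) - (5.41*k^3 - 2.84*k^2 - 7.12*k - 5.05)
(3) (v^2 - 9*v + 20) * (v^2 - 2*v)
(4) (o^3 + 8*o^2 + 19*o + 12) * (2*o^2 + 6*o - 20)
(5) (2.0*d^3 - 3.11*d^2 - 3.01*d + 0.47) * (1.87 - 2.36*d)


(1) = 1.0845*t^3 - 5.9879*t^2 + 6.3325*t - 1.8471
(2) = -5.41*k^3 + 1.94*k^2 + 5.69*k + 3.24
(3) = v^4 - 11*v^3 + 38*v^2 - 40*v
(4) = 2*o^5 + 22*o^4 + 66*o^3 - 22*o^2 - 308*o - 240
(5) = -4.72*d^4 + 11.0796*d^3 + 1.2879*d^2 - 6.7379*d + 0.8789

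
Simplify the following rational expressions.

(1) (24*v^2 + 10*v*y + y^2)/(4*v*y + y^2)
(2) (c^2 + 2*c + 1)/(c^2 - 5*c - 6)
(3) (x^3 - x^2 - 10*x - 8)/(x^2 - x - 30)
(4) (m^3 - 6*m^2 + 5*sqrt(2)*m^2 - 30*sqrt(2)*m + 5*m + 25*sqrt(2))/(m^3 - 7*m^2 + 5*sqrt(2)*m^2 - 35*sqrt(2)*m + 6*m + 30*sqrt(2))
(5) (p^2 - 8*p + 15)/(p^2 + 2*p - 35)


(1) = (6*v + y)/y
(2) = (c + 1)/(c - 6)
(3) = (x^3 - x^2 - 10*x - 8)/(x^2 - x - 30)
(4) = (m - 5)/(m - 6)
(5) = (p - 3)/(p + 7)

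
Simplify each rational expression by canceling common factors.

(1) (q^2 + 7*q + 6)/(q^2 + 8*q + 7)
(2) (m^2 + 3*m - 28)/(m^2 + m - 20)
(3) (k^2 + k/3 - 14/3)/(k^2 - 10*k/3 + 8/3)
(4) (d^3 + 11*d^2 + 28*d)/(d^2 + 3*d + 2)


(1) = (q + 6)/(q + 7)
(2) = (m + 7)/(m + 5)
(3) = (3*k + 7)/(3*k - 4)
(4) = (d^3 + 11*d^2 + 28*d)/(d^2 + 3*d + 2)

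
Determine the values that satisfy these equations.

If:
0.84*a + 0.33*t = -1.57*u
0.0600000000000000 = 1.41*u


Then:
a = -0.392857142857143*t - 0.0795339412360689
u = 0.04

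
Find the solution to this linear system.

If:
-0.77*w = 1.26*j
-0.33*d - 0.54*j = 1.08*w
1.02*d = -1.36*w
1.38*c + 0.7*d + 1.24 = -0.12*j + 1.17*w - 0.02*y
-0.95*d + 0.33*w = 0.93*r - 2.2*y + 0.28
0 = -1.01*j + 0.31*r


Then:
c = -0.90
d = 0.00
j = 0.00
r = 0.00
w = 0.00
y = 0.13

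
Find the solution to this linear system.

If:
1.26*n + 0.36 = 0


Then:
n = -0.29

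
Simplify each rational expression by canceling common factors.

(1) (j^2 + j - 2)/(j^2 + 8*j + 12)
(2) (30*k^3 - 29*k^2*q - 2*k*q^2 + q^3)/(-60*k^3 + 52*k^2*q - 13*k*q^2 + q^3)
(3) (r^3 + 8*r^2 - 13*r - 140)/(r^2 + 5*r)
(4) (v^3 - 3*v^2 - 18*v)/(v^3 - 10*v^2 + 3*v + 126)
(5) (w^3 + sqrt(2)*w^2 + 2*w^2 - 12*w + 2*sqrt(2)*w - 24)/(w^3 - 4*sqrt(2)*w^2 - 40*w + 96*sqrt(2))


(1) = (j - 1)/(j + 6)
(2) = (-5*k^2 + 4*k*q + q^2)/(10*k^2 - 7*k*q + q^2)
(3) = (r^2 + 3*r - 28)/r
(4) = v/(v - 7)
(5) = (w^2 + w*(2 + 3*sqrt(2)) + 6*sqrt(2))/(w^2 - 2*sqrt(2)*w - 48)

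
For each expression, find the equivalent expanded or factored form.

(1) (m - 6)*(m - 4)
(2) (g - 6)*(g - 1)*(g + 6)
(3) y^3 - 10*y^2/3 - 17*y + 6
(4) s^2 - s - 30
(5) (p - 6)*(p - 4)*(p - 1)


(1) = m^2 - 10*m + 24
(2) = g^3 - g^2 - 36*g + 36
(3) = (y - 6)*(y - 1/3)*(y + 3)
(4) = (s - 6)*(s + 5)
(5) = p^3 - 11*p^2 + 34*p - 24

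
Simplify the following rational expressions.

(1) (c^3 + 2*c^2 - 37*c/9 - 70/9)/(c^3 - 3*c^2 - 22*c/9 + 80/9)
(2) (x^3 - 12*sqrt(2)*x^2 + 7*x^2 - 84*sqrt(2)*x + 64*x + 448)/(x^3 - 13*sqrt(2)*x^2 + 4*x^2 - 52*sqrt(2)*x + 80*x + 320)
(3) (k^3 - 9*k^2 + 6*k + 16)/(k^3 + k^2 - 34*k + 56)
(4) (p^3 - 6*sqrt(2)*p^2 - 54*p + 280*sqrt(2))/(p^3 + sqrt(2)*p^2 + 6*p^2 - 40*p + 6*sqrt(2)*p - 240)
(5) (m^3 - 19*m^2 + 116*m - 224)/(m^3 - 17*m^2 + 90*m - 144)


(1) = (3*c + 7)/(3*c - 8)
(2) = (x^2 + x*(7 - 4*sqrt(2)) - 28*sqrt(2))/(x^2 + x*(4 - 5*sqrt(2)) - 20*sqrt(2))
(3) = (k^2 - 7*k - 8)/(k^2 + 3*k - 28)
(4) = (p - 7*sqrt(2))/(p + 6)
(5) = (m^2 - 11*m + 28)/(m^2 - 9*m + 18)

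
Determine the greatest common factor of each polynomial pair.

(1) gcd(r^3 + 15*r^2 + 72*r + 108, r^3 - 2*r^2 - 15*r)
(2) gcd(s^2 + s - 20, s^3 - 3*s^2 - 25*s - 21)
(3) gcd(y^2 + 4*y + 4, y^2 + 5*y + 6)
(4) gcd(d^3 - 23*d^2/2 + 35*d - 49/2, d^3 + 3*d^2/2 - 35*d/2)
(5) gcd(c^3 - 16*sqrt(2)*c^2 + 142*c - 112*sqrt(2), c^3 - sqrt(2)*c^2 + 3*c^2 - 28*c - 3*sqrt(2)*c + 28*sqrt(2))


(1) = r + 3
(2) = gcd((s - 4)*(s + 5), (s - 7)*(s + 1)*(s + 3)) = 1
(3) = gcd((y + 2)^2, (y + 2)*(y + 3)) = y + 2
(4) = gcd((d - 7)*(d - 7/2)*(d - 1), d*(d - 7/2)*(d + 5)) = d - 7/2
(5) = gcd((c - 8*sqrt(2))*(c - 7*sqrt(2))*(c - sqrt(2)), (c - 4)*(c + 7)*(c - sqrt(2))) = c - sqrt(2)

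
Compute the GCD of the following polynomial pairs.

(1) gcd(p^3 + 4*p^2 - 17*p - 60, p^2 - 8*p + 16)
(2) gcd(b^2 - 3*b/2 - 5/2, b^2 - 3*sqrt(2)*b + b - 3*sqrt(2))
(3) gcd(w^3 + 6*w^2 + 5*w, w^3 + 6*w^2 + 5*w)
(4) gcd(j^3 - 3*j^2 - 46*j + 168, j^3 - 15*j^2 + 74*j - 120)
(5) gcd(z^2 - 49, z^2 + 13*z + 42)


(1) = p - 4
(2) = b + 1
(3) = w^3 + 6*w^2 + 5*w
(4) = j^2 - 10*j + 24
(5) = gcd((z - 7)*(z + 7), (z + 6)*(z + 7)) = z + 7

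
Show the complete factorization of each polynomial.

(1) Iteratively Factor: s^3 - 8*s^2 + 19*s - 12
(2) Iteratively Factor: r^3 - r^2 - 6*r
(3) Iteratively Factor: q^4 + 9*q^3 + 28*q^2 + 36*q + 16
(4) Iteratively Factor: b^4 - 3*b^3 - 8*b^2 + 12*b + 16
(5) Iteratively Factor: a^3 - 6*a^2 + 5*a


(1) = (s - 4)*(s^2 - 4*s + 3) = (s - 4)*(s - 1)*(s - 3)
(2) = (r)*(r^2 - r - 6) = r*(r + 2)*(r - 3)
(3) = (q + 2)*(q^3 + 7*q^2 + 14*q + 8) = (q + 1)*(q + 2)*(q^2 + 6*q + 8) = (q + 1)*(q + 2)^2*(q + 4)
(4) = (b - 4)*(b^3 + b^2 - 4*b - 4) = (b - 4)*(b + 2)*(b^2 - b - 2) = (b - 4)*(b + 1)*(b + 2)*(b - 2)
(5) = (a)*(a^2 - 6*a + 5) = a*(a - 5)*(a - 1)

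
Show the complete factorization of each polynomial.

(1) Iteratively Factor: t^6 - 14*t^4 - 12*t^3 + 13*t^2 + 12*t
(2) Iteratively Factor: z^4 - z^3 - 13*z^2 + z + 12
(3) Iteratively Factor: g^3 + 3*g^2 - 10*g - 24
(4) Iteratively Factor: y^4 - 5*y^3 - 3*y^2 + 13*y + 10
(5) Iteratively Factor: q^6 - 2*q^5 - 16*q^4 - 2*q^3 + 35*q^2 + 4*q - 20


(1) = (t + 1)*(t^5 - t^4 - 13*t^3 + t^2 + 12*t) = (t - 1)*(t + 1)*(t^4 - 13*t^2 - 12*t) = (t - 1)*(t + 1)*(t + 3)*(t^3 - 3*t^2 - 4*t) = t*(t - 1)*(t + 1)*(t + 3)*(t^2 - 3*t - 4) = t*(t - 4)*(t - 1)*(t + 1)*(t + 3)*(t + 1)
(2) = (z + 1)*(z^3 - 2*z^2 - 11*z + 12) = (z - 1)*(z + 1)*(z^2 - z - 12) = (z - 4)*(z - 1)*(z + 1)*(z + 3)
(3) = (g - 3)*(g^2 + 6*g + 8) = (g - 3)*(g + 4)*(g + 2)
(4) = (y - 2)*(y^3 - 3*y^2 - 9*y - 5) = (y - 2)*(y + 1)*(y^2 - 4*y - 5) = (y - 5)*(y - 2)*(y + 1)*(y + 1)
(5) = (q + 2)*(q^5 - 4*q^4 - 8*q^3 + 14*q^2 + 7*q - 10) = (q + 2)^2*(q^4 - 6*q^3 + 4*q^2 + 6*q - 5) = (q + 1)*(q + 2)^2*(q^3 - 7*q^2 + 11*q - 5) = (q - 1)*(q + 1)*(q + 2)^2*(q^2 - 6*q + 5) = (q - 5)*(q - 1)*(q + 1)*(q + 2)^2*(q - 1)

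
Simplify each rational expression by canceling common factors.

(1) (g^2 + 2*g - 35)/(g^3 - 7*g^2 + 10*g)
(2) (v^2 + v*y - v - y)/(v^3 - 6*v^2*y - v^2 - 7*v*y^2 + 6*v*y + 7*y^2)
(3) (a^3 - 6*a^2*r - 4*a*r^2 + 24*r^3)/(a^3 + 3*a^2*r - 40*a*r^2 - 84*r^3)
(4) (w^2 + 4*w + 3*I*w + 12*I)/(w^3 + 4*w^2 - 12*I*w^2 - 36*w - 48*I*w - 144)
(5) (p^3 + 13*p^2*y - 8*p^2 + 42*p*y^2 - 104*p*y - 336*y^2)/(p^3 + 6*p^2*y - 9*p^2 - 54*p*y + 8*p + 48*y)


(1) = (g + 7)/(g^2 - 2*g)
(2) = -1/(-v + 7*y)
(3) = (a - 2*r)/(a + 7*r)
(4) = (w + 3*I)/(w^2 - 12*I*w - 36)
(5) = (p + 7*y)/(p - 1)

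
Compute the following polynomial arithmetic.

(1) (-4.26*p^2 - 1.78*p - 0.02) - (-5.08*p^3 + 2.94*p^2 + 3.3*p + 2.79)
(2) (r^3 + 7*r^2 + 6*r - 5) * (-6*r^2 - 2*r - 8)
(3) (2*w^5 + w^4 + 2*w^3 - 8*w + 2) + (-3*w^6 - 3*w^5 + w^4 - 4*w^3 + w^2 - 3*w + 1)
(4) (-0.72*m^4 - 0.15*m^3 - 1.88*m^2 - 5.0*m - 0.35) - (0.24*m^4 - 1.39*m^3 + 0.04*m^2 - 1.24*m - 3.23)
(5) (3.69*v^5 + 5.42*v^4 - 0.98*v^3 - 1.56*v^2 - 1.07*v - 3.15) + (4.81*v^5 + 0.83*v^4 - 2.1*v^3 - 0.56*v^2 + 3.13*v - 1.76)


(1) = 5.08*p^3 - 7.2*p^2 - 5.08*p - 2.81
(2) = -6*r^5 - 44*r^4 - 58*r^3 - 38*r^2 - 38*r + 40
(3) = -3*w^6 - w^5 + 2*w^4 - 2*w^3 + w^2 - 11*w + 3
(4) = -0.96*m^4 + 1.24*m^3 - 1.92*m^2 - 3.76*m + 2.88
(5) = 8.5*v^5 + 6.25*v^4 - 3.08*v^3 - 2.12*v^2 + 2.06*v - 4.91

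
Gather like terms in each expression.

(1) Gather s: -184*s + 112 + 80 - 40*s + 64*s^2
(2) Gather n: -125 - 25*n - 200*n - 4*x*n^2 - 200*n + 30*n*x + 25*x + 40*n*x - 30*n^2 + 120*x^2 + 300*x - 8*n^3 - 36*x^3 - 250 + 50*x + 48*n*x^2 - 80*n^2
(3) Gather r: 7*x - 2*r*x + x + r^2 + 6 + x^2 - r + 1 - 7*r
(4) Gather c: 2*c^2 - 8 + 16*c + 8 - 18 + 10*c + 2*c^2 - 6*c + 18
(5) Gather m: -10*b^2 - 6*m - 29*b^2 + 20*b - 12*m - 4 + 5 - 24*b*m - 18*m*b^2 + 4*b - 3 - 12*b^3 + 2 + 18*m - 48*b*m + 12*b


(1) = 64*s^2 - 224*s + 192
(2) = -8*n^3 + n^2*(-4*x - 110) + n*(48*x^2 + 70*x - 425) - 36*x^3 + 120*x^2 + 375*x - 375
(3) = r^2 + r*(-2*x - 8) + x^2 + 8*x + 7
(4) = 4*c^2 + 20*c
(5) = -12*b^3 - 39*b^2 + 36*b + m*(-18*b^2 - 72*b)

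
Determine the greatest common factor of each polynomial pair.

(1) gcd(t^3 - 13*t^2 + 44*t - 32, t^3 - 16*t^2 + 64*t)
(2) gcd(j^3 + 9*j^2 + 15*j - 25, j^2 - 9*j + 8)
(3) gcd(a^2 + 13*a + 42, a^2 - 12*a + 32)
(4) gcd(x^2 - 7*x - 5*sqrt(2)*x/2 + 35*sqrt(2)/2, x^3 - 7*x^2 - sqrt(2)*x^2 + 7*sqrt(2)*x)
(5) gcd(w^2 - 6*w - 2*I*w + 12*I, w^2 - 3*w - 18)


(1) = gcd((t - 8)*(t - 4)*(t - 1), t*(t - 8)^2) = t - 8
(2) = j - 1
(3) = 1
(4) = x - 7
(5) = gcd((w - 6)*(w - 2*I), (w - 6)*(w + 3)) = w - 6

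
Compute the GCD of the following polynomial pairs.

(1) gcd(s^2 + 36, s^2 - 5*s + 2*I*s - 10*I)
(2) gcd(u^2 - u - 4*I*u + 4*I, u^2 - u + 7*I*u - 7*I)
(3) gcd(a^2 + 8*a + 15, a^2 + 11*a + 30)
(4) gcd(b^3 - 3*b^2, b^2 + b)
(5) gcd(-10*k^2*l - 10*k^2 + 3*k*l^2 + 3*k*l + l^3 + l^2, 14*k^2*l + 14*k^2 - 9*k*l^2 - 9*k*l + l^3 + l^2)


(1) = 1
(2) = gcd((u - 1)*(u - 4*I), (u - 1)*(u + 7*I)) = u - 1
(3) = gcd((a + 3)*(a + 5), (a + 5)*(a + 6)) = a + 5
(4) = gcd(b^2*(b - 3), b*(b + 1)) = b
(5) = 2*k*l + 2*k - l^2 - l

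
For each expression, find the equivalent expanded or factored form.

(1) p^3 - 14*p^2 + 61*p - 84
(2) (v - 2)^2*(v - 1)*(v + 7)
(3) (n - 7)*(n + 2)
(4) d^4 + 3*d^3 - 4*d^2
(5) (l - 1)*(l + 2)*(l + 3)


(1) = (p - 7)*(p - 4)*(p - 3)
(2) = v^4 + 2*v^3 - 27*v^2 + 52*v - 28
(3) = n^2 - 5*n - 14
(4) = d^2*(d - 1)*(d + 4)
(5) = l^3 + 4*l^2 + l - 6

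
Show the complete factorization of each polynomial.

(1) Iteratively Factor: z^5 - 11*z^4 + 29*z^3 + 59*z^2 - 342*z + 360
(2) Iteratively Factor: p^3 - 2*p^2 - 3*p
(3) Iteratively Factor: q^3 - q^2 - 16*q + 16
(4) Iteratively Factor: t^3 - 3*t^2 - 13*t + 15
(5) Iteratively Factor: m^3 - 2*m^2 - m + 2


(1) = (z + 3)*(z^4 - 14*z^3 + 71*z^2 - 154*z + 120) = (z - 2)*(z + 3)*(z^3 - 12*z^2 + 47*z - 60) = (z - 3)*(z - 2)*(z + 3)*(z^2 - 9*z + 20) = (z - 5)*(z - 3)*(z - 2)*(z + 3)*(z - 4)
(2) = (p - 3)*(p^2 + p) = p*(p - 3)*(p + 1)
(3) = (q - 1)*(q^2 - 16) = (q - 4)*(q - 1)*(q + 4)
(4) = (t - 1)*(t^2 - 2*t - 15) = (t - 5)*(t - 1)*(t + 3)
(5) = (m + 1)*(m^2 - 3*m + 2) = (m - 1)*(m + 1)*(m - 2)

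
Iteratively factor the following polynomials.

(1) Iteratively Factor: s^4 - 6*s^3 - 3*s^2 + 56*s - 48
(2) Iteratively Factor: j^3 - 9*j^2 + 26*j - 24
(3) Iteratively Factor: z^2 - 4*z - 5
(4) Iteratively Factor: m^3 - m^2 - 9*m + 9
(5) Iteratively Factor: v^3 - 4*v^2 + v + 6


(1) = (s - 4)*(s^3 - 2*s^2 - 11*s + 12) = (s - 4)^2*(s^2 + 2*s - 3) = (s - 4)^2*(s + 3)*(s - 1)
(2) = (j - 2)*(j^2 - 7*j + 12) = (j - 4)*(j - 2)*(j - 3)
(3) = (z + 1)*(z - 5)
(4) = (m - 3)*(m^2 + 2*m - 3) = (m - 3)*(m - 1)*(m + 3)
(5) = (v + 1)*(v^2 - 5*v + 6) = (v - 2)*(v + 1)*(v - 3)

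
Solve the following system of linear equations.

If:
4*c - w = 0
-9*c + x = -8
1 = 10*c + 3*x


Then:
c = 25/37
w = 100/37
x = -71/37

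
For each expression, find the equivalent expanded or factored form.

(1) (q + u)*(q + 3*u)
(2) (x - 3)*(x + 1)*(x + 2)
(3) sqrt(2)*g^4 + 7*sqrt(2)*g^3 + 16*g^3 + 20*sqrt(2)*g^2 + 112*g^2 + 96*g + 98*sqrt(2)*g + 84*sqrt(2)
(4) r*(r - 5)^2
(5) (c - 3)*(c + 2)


(1) = q^2 + 4*q*u + 3*u^2
(2) = x^3 - 7*x - 6
(3) = (g + 6)*(g + sqrt(2))*(g + 7*sqrt(2))*(sqrt(2)*g + sqrt(2))
(4) = r^3 - 10*r^2 + 25*r
(5) = c^2 - c - 6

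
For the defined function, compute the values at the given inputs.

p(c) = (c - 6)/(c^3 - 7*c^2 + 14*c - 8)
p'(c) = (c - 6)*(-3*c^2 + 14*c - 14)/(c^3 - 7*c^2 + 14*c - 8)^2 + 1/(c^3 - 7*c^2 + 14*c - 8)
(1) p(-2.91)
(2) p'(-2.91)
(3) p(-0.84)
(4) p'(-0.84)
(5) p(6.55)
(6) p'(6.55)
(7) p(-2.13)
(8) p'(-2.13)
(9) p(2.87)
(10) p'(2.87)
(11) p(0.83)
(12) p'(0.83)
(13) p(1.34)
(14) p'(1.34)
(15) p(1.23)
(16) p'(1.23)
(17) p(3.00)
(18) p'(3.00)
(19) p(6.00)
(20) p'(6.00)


(1) = 0.07
(2) = 0.03
(3) = 0.27
(4) = 0.26
(5) = 0.01
(6) = 0.01
(7) = 0.10
(8) = 0.06
(9) = 1.70
(10) = -1.90
(11) = 8.20
(12) = 56.24
(13) = -7.81
(14) = 9.87
(15) = -9.72
(16) = 28.18
(17) = 1.50
(18) = -1.25
(19) = 0.00
(20) = 0.03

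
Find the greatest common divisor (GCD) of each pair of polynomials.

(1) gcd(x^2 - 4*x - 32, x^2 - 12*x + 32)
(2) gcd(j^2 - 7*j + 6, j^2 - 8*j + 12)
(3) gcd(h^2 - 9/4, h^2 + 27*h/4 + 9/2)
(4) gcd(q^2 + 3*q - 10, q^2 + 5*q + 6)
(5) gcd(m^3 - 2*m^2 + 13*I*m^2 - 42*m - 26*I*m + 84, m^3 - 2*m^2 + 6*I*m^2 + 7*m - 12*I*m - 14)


(1) = gcd((x - 8)*(x + 4), (x - 8)*(x - 4)) = x - 8
(2) = gcd((j - 6)*(j - 1), (j - 6)*(j - 2)) = j - 6
(3) = 1
(4) = 1
(5) = m^2 + m*(-2 + 7*I) - 14*I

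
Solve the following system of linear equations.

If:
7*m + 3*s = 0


Then:
m = -3*s/7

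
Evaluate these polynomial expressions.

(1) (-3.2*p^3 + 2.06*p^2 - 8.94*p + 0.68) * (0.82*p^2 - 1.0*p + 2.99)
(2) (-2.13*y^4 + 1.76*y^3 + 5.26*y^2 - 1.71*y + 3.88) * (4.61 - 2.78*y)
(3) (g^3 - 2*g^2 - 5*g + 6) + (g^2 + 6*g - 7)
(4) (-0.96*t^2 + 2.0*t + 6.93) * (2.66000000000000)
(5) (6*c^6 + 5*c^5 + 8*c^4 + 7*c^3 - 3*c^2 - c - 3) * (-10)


(1) = -2.624*p^5 + 4.8892*p^4 - 18.9588*p^3 + 15.657*p^2 - 27.4106*p + 2.0332
(2) = 5.9214*y^5 - 14.7121*y^4 - 6.5092*y^3 + 29.0024*y^2 - 18.6695*y + 17.8868
(3) = g^3 - g^2 + g - 1
(4) = -2.5536*t^2 + 5.32*t + 18.4338
(5) = -60*c^6 - 50*c^5 - 80*c^4 - 70*c^3 + 30*c^2 + 10*c + 30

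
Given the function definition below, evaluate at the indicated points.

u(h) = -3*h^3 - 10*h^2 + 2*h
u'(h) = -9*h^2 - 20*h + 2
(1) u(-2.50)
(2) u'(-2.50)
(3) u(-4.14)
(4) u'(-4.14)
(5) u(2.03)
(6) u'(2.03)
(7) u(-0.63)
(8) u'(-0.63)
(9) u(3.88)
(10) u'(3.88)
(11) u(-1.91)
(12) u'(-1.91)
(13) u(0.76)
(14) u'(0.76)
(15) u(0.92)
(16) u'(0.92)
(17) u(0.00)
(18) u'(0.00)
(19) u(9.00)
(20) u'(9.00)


(1) = -20.62
(2) = -4.25
(3) = 33.20
(4) = -69.46
(5) = -62.25
(6) = -75.69
(7) = -4.48
(8) = 11.03
(9) = -318.02
(10) = -211.09
(11) = -19.40
(12) = 7.37
(13) = -5.57
(14) = -18.40
(15) = -8.96
(16) = -24.02
(17) = 0.00
(18) = 2.00
(19) = -2979.00
(20) = -907.00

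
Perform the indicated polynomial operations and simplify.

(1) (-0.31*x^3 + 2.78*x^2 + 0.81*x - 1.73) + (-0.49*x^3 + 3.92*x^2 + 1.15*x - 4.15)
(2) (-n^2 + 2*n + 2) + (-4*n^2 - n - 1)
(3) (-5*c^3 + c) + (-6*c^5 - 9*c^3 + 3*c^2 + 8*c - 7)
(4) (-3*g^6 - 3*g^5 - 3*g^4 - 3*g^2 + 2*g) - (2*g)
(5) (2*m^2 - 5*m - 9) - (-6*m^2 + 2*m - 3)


(1) = -0.8*x^3 + 6.7*x^2 + 1.96*x - 5.88
(2) = -5*n^2 + n + 1
(3) = -6*c^5 - 14*c^3 + 3*c^2 + 9*c - 7
(4) = -3*g^6 - 3*g^5 - 3*g^4 - 3*g^2
(5) = 8*m^2 - 7*m - 6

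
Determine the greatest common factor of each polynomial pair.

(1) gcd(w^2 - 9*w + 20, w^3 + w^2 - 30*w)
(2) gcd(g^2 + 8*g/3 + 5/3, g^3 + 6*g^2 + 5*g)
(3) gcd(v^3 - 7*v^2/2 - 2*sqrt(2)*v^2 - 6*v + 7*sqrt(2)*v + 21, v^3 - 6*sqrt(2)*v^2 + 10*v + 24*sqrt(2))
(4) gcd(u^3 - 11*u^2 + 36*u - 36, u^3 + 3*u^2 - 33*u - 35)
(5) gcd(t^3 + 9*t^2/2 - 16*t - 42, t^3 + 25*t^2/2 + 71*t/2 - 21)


(1) = gcd((w - 5)*(w - 4), w*(w - 5)*(w + 6)) = w - 5
(2) = gcd((g + 1)*(g + 5/3), g*(g + 1)*(g + 5)) = g + 1
(3) = gcd((v - 7/2)*(v - 3*sqrt(2))*(v + sqrt(2)), (v - 4*sqrt(2))*(v - 3*sqrt(2))*(v + sqrt(2))) = v^2 - 2*sqrt(2)*v - 6
(4) = 1
(5) = gcd((t - 7/2)*(t + 2)*(t + 6), (t - 1/2)*(t + 6)*(t + 7)) = t + 6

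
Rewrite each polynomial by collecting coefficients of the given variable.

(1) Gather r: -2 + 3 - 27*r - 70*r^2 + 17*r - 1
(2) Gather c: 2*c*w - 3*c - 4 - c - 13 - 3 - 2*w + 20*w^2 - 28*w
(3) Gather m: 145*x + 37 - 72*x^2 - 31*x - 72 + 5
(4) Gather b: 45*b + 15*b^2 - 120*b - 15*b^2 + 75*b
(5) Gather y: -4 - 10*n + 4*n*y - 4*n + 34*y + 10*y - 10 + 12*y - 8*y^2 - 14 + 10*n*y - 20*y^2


(1) = -70*r^2 - 10*r
(2) = c*(2*w - 4) + 20*w^2 - 30*w - 20
(3) = -72*x^2 + 114*x - 30
(4) = 0
(5) = -14*n - 28*y^2 + y*(14*n + 56) - 28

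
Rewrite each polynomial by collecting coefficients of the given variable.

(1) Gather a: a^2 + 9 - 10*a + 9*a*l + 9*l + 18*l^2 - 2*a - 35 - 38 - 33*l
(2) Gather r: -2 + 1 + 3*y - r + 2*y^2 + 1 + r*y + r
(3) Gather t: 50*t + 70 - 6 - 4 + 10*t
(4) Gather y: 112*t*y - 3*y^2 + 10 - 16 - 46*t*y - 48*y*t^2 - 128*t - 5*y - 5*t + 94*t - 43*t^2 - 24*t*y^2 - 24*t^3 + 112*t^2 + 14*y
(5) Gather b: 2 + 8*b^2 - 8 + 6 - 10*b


(1) = a^2 + a*(9*l - 12) + 18*l^2 - 24*l - 64
(2) = r*y + 2*y^2 + 3*y
(3) = 60*t + 60
(4) = -24*t^3 + 69*t^2 - 39*t + y^2*(-24*t - 3) + y*(-48*t^2 + 66*t + 9) - 6
(5) = 8*b^2 - 10*b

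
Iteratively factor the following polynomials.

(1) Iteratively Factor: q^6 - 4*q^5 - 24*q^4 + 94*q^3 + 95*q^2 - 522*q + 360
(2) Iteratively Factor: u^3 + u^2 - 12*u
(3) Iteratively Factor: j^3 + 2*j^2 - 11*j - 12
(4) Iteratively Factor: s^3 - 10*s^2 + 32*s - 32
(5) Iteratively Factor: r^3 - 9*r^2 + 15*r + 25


(1) = (q - 5)*(q^5 + q^4 - 19*q^3 - q^2 + 90*q - 72) = (q - 5)*(q + 4)*(q^4 - 3*q^3 - 7*q^2 + 27*q - 18) = (q - 5)*(q - 1)*(q + 4)*(q^3 - 2*q^2 - 9*q + 18) = (q - 5)*(q - 1)*(q + 3)*(q + 4)*(q^2 - 5*q + 6) = (q - 5)*(q - 2)*(q - 1)*(q + 3)*(q + 4)*(q - 3)
(2) = (u)*(u^2 + u - 12) = u*(u - 3)*(u + 4)
(3) = (j + 1)*(j^2 + j - 12) = (j + 1)*(j + 4)*(j - 3)
(4) = (s - 4)*(s^2 - 6*s + 8) = (s - 4)^2*(s - 2)
(5) = (r - 5)*(r^2 - 4*r - 5) = (r - 5)^2*(r + 1)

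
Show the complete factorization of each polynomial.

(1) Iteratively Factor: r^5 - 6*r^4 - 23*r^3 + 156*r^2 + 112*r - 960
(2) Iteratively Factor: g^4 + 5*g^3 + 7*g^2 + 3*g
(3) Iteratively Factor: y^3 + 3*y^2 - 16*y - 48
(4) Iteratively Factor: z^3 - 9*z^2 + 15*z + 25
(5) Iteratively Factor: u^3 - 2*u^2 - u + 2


(1) = (r + 3)*(r^4 - 9*r^3 + 4*r^2 + 144*r - 320) = (r - 5)*(r + 3)*(r^3 - 4*r^2 - 16*r + 64) = (r - 5)*(r + 3)*(r + 4)*(r^2 - 8*r + 16) = (r - 5)*(r - 4)*(r + 3)*(r + 4)*(r - 4)
(2) = (g + 3)*(g^3 + 2*g^2 + g) = (g + 1)*(g + 3)*(g^2 + g) = g*(g + 1)*(g + 3)*(g + 1)
(3) = (y + 3)*(y^2 - 16) = (y - 4)*(y + 3)*(y + 4)
(4) = (z - 5)*(z^2 - 4*z - 5) = (z - 5)^2*(z + 1)
(5) = (u - 2)*(u^2 - 1) = (u - 2)*(u + 1)*(u - 1)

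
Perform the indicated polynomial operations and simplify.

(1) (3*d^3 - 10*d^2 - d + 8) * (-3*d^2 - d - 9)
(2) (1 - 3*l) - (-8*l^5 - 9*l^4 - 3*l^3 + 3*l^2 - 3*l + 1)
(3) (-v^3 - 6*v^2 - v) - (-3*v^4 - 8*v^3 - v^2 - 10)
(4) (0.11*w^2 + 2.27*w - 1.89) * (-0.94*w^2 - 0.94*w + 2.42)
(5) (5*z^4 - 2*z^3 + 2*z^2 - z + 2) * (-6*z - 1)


(1) = -9*d^5 + 27*d^4 - 14*d^3 + 67*d^2 + d - 72
(2) = 8*l^5 + 9*l^4 + 3*l^3 - 3*l^2
(3) = 3*v^4 + 7*v^3 - 5*v^2 - v + 10
(4) = -0.1034*w^4 - 2.2372*w^3 - 0.091*w^2 + 7.27*w - 4.5738
(5) = -30*z^5 + 7*z^4 - 10*z^3 + 4*z^2 - 11*z - 2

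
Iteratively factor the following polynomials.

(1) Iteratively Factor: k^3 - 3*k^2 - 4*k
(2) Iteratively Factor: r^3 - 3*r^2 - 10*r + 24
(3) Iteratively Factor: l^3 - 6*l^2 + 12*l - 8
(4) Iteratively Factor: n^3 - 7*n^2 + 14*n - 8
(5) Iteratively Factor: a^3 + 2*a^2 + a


(1) = (k - 4)*(k^2 + k) = (k - 4)*(k + 1)*(k)
(2) = (r - 2)*(r^2 - r - 12) = (r - 2)*(r + 3)*(r - 4)
(3) = (l - 2)*(l^2 - 4*l + 4) = (l - 2)^2*(l - 2)
(4) = (n - 2)*(n^2 - 5*n + 4) = (n - 4)*(n - 2)*(n - 1)
(5) = (a)*(a^2 + 2*a + 1) = a*(a + 1)*(a + 1)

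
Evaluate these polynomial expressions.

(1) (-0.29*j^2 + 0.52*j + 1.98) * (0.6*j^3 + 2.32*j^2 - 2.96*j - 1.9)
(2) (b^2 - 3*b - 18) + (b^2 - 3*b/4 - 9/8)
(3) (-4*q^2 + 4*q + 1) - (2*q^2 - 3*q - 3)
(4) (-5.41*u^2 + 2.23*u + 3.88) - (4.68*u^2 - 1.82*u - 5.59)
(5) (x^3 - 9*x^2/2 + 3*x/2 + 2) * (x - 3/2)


(1) = -0.174*j^5 - 0.3608*j^4 + 3.2528*j^3 + 3.6054*j^2 - 6.8488*j - 3.762
(2) = 2*b^2 - 15*b/4 - 153/8
(3) = -6*q^2 + 7*q + 4
(4) = -10.09*u^2 + 4.05*u + 9.47
(5) = x^4 - 6*x^3 + 33*x^2/4 - x/4 - 3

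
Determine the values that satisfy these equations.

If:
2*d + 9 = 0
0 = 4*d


Then:
No Solution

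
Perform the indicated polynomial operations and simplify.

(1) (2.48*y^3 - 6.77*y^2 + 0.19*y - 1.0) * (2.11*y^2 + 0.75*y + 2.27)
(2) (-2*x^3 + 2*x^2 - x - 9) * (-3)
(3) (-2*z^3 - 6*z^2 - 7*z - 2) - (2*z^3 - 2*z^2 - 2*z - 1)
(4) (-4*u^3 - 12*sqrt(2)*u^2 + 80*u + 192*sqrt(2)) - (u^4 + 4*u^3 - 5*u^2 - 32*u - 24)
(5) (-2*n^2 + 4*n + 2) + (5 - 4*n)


(1) = 5.2328*y^5 - 12.4247*y^4 + 0.953*y^3 - 17.3354*y^2 - 0.3187*y - 2.27
(2) = 6*x^3 - 6*x^2 + 3*x + 27
(3) = -4*z^3 - 4*z^2 - 5*z - 1
(4) = -u^4 - 8*u^3 - 12*sqrt(2)*u^2 + 5*u^2 + 112*u + 24 + 192*sqrt(2)
(5) = 7 - 2*n^2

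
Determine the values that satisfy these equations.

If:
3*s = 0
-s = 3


Then:
No Solution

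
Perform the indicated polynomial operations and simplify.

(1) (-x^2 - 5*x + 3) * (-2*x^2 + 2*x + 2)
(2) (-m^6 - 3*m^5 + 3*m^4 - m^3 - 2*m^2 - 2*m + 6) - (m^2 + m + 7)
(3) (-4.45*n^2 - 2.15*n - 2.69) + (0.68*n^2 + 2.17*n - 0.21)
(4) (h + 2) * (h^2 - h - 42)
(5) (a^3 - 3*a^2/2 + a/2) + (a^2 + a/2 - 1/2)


(1) = 2*x^4 + 8*x^3 - 18*x^2 - 4*x + 6
(2) = -m^6 - 3*m^5 + 3*m^4 - m^3 - 3*m^2 - 3*m - 1
(3) = -3.77*n^2 + 0.02*n - 2.9
(4) = h^3 + h^2 - 44*h - 84
(5) = a^3 - a^2/2 + a - 1/2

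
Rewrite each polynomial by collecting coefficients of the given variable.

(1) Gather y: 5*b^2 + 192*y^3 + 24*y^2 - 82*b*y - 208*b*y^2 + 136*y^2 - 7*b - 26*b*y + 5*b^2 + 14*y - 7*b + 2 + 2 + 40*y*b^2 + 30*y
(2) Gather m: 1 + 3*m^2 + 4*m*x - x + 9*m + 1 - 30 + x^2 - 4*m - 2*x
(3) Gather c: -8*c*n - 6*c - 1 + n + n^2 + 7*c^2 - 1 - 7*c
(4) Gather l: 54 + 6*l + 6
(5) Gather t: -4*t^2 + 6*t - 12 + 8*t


(1) = 10*b^2 - 14*b + 192*y^3 + y^2*(160 - 208*b) + y*(40*b^2 - 108*b + 44) + 4
(2) = 3*m^2 + m*(4*x + 5) + x^2 - 3*x - 28
(3) = 7*c^2 + c*(-8*n - 13) + n^2 + n - 2
(4) = 6*l + 60
(5) = -4*t^2 + 14*t - 12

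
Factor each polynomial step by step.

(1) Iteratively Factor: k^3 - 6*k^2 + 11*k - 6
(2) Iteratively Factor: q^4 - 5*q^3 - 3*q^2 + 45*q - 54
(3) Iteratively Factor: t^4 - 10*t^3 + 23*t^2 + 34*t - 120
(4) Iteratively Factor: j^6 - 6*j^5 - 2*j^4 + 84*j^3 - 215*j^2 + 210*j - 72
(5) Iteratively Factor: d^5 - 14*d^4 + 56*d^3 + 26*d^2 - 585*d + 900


(1) = (k - 1)*(k^2 - 5*k + 6) = (k - 3)*(k - 1)*(k - 2)
(2) = (q - 3)*(q^3 - 2*q^2 - 9*q + 18) = (q - 3)^2*(q^2 + q - 6) = (q - 3)^2*(q + 3)*(q - 2)
(3) = (t - 3)*(t^3 - 7*t^2 + 2*t + 40) = (t - 5)*(t - 3)*(t^2 - 2*t - 8) = (t - 5)*(t - 4)*(t - 3)*(t + 2)
(4) = (j - 2)*(j^5 - 4*j^4 - 10*j^3 + 64*j^2 - 87*j + 36) = (j - 3)*(j - 2)*(j^4 - j^3 - 13*j^2 + 25*j - 12) = (j - 3)*(j - 2)*(j - 1)*(j^3 - 13*j + 12) = (j - 3)*(j - 2)*(j - 1)*(j + 4)*(j^2 - 4*j + 3) = (j - 3)^2*(j - 2)*(j - 1)*(j + 4)*(j - 1)
(5) = (d - 5)*(d^4 - 9*d^3 + 11*d^2 + 81*d - 180) = (d - 5)*(d + 3)*(d^3 - 12*d^2 + 47*d - 60) = (d - 5)^2*(d + 3)*(d^2 - 7*d + 12) = (d - 5)^2*(d - 4)*(d + 3)*(d - 3)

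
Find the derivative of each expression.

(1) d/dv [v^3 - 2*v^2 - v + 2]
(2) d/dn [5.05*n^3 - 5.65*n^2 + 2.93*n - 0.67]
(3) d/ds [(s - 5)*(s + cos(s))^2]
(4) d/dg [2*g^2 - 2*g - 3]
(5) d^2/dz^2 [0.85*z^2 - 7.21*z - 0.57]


(1) = 3*v^2 - 4*v - 1
(2) = 15.15*n^2 - 11.3*n + 2.93
(3) = (s + cos(s))*(s + (10 - 2*s)*(sin(s) - 1) + cos(s))
(4) = 4*g - 2
(5) = 1.70000000000000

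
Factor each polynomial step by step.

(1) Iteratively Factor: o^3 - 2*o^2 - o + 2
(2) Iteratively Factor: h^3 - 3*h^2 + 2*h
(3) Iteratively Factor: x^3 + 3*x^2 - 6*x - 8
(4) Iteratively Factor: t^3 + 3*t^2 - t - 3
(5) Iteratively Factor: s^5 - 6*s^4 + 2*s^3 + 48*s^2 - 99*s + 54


(1) = (o - 1)*(o^2 - o - 2) = (o - 2)*(o - 1)*(o + 1)
(2) = (h - 1)*(h^2 - 2*h) = (h - 2)*(h - 1)*(h)
(3) = (x - 2)*(x^2 + 5*x + 4) = (x - 2)*(x + 4)*(x + 1)
(4) = (t - 1)*(t^2 + 4*t + 3) = (t - 1)*(t + 1)*(t + 3)
(5) = (s - 2)*(s^4 - 4*s^3 - 6*s^2 + 36*s - 27) = (s - 3)*(s - 2)*(s^3 - s^2 - 9*s + 9) = (s - 3)*(s - 2)*(s + 3)*(s^2 - 4*s + 3) = (s - 3)^2*(s - 2)*(s + 3)*(s - 1)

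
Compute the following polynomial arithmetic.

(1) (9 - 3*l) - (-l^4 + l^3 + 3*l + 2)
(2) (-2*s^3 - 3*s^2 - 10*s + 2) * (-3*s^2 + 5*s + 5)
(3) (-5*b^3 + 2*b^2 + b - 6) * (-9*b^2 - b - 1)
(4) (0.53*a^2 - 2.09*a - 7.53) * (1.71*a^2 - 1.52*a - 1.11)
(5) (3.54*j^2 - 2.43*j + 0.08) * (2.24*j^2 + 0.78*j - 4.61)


(1) = l^4 - l^3 - 6*l + 7
(2) = 6*s^5 - s^4 + 5*s^3 - 71*s^2 - 40*s + 10
(3) = 45*b^5 - 13*b^4 - 6*b^3 + 51*b^2 + 5*b + 6
(4) = 0.9063*a^4 - 4.3795*a^3 - 10.2878*a^2 + 13.7655*a + 8.3583
(5) = 7.9296*j^4 - 2.682*j^3 - 18.0356*j^2 + 11.2647*j - 0.3688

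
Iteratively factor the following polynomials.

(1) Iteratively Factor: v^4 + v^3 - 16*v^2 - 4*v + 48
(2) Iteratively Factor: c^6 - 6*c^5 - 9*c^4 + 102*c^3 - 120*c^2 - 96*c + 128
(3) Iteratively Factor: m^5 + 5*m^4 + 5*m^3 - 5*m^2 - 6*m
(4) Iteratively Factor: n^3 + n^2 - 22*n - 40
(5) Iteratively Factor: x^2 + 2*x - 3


(1) = (v + 4)*(v^3 - 3*v^2 - 4*v + 12) = (v - 2)*(v + 4)*(v^2 - v - 6) = (v - 2)*(v + 2)*(v + 4)*(v - 3)
(2) = (c + 1)*(c^5 - 7*c^4 - 2*c^3 + 104*c^2 - 224*c + 128) = (c + 1)*(c + 4)*(c^4 - 11*c^3 + 42*c^2 - 64*c + 32) = (c - 1)*(c + 1)*(c + 4)*(c^3 - 10*c^2 + 32*c - 32) = (c - 4)*(c - 1)*(c + 1)*(c + 4)*(c^2 - 6*c + 8) = (c - 4)^2*(c - 1)*(c + 1)*(c + 4)*(c - 2)
(3) = (m + 2)*(m^4 + 3*m^3 - m^2 - 3*m) = (m - 1)*(m + 2)*(m^3 + 4*m^2 + 3*m) = (m - 1)*(m + 1)*(m + 2)*(m^2 + 3*m) = (m - 1)*(m + 1)*(m + 2)*(m + 3)*(m)
(4) = (n + 2)*(n^2 - n - 20) = (n + 2)*(n + 4)*(n - 5)
(5) = (x - 1)*(x + 3)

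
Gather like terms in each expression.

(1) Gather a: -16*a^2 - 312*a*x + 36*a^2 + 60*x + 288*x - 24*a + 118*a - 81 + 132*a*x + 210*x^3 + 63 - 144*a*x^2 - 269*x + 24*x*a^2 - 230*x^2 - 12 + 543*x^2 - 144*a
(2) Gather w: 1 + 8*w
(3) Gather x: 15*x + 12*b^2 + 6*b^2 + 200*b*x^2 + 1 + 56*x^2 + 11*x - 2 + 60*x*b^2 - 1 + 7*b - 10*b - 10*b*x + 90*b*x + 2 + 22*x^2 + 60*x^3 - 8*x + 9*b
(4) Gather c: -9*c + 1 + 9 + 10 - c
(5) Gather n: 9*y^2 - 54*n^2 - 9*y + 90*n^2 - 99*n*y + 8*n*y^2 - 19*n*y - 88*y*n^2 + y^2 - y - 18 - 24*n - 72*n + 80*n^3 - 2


(1) = a^2*(24*x + 20) + a*(-144*x^2 - 180*x - 50) + 210*x^3 + 313*x^2 + 79*x - 30
(2) = 8*w + 1
(3) = 18*b^2 + 6*b + 60*x^3 + x^2*(200*b + 78) + x*(60*b^2 + 80*b + 18)
(4) = 20 - 10*c
(5) = 80*n^3 + n^2*(36 - 88*y) + n*(8*y^2 - 118*y - 96) + 10*y^2 - 10*y - 20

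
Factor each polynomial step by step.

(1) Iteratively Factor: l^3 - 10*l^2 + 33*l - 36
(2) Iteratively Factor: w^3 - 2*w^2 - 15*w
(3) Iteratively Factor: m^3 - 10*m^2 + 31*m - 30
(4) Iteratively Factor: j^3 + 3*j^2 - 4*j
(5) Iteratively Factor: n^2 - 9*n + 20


(1) = (l - 3)*(l^2 - 7*l + 12) = (l - 3)^2*(l - 4)
(2) = (w - 5)*(w^2 + 3*w) = (w - 5)*(w + 3)*(w)
(3) = (m - 3)*(m^2 - 7*m + 10) = (m - 5)*(m - 3)*(m - 2)
(4) = (j)*(j^2 + 3*j - 4) = j*(j - 1)*(j + 4)
(5) = (n - 4)*(n - 5)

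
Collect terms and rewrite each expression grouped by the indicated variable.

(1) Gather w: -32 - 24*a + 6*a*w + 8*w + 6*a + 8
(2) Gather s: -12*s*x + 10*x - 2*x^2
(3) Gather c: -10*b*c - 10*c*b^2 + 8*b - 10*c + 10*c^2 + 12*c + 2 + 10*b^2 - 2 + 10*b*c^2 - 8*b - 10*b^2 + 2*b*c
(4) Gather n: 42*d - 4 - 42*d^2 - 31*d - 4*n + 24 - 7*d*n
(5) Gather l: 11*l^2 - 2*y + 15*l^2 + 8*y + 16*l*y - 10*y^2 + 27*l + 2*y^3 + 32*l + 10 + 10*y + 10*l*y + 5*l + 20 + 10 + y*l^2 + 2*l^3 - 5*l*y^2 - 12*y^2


(1) = -18*a + w*(6*a + 8) - 24
(2) = -12*s*x - 2*x^2 + 10*x
(3) = c^2*(10*b + 10) + c*(-10*b^2 - 8*b + 2)
(4) = -42*d^2 + 11*d + n*(-7*d - 4) + 20
(5) = 2*l^3 + l^2*(y + 26) + l*(-5*y^2 + 26*y + 64) + 2*y^3 - 22*y^2 + 16*y + 40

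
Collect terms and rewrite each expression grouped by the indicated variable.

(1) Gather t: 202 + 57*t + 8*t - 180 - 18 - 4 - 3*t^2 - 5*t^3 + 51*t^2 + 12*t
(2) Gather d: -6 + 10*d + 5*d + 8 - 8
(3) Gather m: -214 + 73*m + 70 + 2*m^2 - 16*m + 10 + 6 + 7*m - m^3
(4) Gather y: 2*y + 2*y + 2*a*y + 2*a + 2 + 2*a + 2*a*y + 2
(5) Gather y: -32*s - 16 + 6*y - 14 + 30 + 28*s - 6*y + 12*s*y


(1) = -5*t^3 + 48*t^2 + 77*t
(2) = 15*d - 6
(3) = -m^3 + 2*m^2 + 64*m - 128
(4) = 4*a + y*(4*a + 4) + 4
(5) = 12*s*y - 4*s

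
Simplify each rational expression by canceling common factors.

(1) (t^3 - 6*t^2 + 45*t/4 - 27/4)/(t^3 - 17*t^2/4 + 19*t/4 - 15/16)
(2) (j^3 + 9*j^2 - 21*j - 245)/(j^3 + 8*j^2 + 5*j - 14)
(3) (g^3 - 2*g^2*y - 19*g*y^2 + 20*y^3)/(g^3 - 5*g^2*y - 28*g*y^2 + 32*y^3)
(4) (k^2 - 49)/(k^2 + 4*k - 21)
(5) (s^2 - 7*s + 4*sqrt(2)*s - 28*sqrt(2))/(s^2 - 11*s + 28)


(1) = (8*t^2 - 36*t + 36)/(8*t^2 - 22*t + 5)
(2) = (j^2 + 2*j - 35)/(j^2 + j - 2)
(3) = (-g + 5*y)/(-g + 8*y)
(4) = (k - 7)/(k - 3)
(5) = (s + 4*sqrt(2))/(s - 4)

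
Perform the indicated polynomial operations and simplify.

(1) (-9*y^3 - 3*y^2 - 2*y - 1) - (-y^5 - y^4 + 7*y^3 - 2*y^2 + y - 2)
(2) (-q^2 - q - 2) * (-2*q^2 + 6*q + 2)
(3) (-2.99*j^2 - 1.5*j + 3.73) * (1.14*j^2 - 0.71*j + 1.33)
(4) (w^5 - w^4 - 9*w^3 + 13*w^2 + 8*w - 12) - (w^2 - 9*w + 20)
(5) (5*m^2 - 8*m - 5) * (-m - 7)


(1) = y^5 + y^4 - 16*y^3 - y^2 - 3*y + 1
(2) = 2*q^4 - 4*q^3 - 4*q^2 - 14*q - 4
(3) = -3.4086*j^4 + 0.4129*j^3 + 1.3405*j^2 - 4.6433*j + 4.9609
(4) = w^5 - w^4 - 9*w^3 + 12*w^2 + 17*w - 32
(5) = -5*m^3 - 27*m^2 + 61*m + 35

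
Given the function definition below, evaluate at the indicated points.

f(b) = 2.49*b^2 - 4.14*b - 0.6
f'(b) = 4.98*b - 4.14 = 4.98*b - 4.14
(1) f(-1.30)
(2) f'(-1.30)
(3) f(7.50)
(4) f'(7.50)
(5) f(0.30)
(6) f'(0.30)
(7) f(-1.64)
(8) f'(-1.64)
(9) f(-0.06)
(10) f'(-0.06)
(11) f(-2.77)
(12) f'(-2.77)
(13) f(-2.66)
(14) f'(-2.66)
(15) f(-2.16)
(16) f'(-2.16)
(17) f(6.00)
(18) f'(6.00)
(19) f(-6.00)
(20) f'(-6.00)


(1) = 8.99
(2) = -10.61
(3) = 108.41
(4) = 33.21
(5) = -1.62
(6) = -2.65
(7) = 12.89
(8) = -12.31
(9) = -0.34
(10) = -4.44
(11) = 29.97
(12) = -17.93
(13) = 28.03
(14) = -17.39
(15) = 19.96
(16) = -14.90
(17) = 64.20
(18) = 25.74
(19) = 113.88
(20) = -34.02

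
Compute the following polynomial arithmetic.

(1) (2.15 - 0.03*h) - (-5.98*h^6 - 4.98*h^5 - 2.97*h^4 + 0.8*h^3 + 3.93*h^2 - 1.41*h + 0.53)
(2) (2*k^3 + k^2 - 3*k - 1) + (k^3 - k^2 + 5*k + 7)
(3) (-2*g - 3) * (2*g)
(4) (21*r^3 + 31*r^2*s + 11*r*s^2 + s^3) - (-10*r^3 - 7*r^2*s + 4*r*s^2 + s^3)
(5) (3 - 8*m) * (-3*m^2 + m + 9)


(1) = 5.98*h^6 + 4.98*h^5 + 2.97*h^4 - 0.8*h^3 - 3.93*h^2 + 1.38*h + 1.62
(2) = 3*k^3 + 2*k + 6
(3) = -4*g^2 - 6*g
(4) = 31*r^3 + 38*r^2*s + 7*r*s^2
(5) = 24*m^3 - 17*m^2 - 69*m + 27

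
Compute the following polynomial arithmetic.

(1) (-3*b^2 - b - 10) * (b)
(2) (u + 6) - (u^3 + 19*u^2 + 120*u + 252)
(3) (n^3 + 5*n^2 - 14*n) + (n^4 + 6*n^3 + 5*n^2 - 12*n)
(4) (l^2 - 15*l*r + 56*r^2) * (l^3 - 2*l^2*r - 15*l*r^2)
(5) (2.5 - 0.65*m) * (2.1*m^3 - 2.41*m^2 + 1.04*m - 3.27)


(1) = -3*b^3 - b^2 - 10*b
(2) = -u^3 - 19*u^2 - 119*u - 246
(3) = n^4 + 7*n^3 + 10*n^2 - 26*n
(4) = l^5 - 17*l^4*r + 71*l^3*r^2 + 113*l^2*r^3 - 840*l*r^4
(5) = -1.365*m^4 + 6.8165*m^3 - 6.701*m^2 + 4.7255*m - 8.175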